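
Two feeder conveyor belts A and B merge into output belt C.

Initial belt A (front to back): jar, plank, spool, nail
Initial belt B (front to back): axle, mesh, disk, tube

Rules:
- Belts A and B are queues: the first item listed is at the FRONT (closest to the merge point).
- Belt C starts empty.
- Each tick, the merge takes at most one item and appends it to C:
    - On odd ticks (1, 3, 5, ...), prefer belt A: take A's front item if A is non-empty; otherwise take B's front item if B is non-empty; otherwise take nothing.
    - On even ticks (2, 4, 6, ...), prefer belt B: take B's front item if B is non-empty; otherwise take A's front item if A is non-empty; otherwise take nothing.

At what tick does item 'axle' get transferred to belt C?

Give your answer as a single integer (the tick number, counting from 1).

Tick 1: prefer A, take jar from A; A=[plank,spool,nail] B=[axle,mesh,disk,tube] C=[jar]
Tick 2: prefer B, take axle from B; A=[plank,spool,nail] B=[mesh,disk,tube] C=[jar,axle]

Answer: 2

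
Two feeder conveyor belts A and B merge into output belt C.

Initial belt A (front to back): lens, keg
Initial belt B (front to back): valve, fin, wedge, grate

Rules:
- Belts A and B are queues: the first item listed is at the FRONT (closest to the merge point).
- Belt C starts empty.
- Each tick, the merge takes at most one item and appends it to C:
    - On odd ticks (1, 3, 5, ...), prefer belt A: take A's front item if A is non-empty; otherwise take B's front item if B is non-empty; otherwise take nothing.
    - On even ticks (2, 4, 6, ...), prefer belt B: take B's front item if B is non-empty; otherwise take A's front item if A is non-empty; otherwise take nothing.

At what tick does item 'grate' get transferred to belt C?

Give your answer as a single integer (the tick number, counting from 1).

Tick 1: prefer A, take lens from A; A=[keg] B=[valve,fin,wedge,grate] C=[lens]
Tick 2: prefer B, take valve from B; A=[keg] B=[fin,wedge,grate] C=[lens,valve]
Tick 3: prefer A, take keg from A; A=[-] B=[fin,wedge,grate] C=[lens,valve,keg]
Tick 4: prefer B, take fin from B; A=[-] B=[wedge,grate] C=[lens,valve,keg,fin]
Tick 5: prefer A, take wedge from B; A=[-] B=[grate] C=[lens,valve,keg,fin,wedge]
Tick 6: prefer B, take grate from B; A=[-] B=[-] C=[lens,valve,keg,fin,wedge,grate]

Answer: 6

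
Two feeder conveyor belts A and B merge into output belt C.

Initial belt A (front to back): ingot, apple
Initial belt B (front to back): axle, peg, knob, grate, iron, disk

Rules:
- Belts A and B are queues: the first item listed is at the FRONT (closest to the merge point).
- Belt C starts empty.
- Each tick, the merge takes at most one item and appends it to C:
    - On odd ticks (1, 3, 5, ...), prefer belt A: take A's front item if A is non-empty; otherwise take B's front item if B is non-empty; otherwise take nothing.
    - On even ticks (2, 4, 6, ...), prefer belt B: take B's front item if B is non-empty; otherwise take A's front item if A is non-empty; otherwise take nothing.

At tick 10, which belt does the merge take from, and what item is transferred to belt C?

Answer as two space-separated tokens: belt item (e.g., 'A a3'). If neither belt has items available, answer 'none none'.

Answer: none none

Derivation:
Tick 1: prefer A, take ingot from A; A=[apple] B=[axle,peg,knob,grate,iron,disk] C=[ingot]
Tick 2: prefer B, take axle from B; A=[apple] B=[peg,knob,grate,iron,disk] C=[ingot,axle]
Tick 3: prefer A, take apple from A; A=[-] B=[peg,knob,grate,iron,disk] C=[ingot,axle,apple]
Tick 4: prefer B, take peg from B; A=[-] B=[knob,grate,iron,disk] C=[ingot,axle,apple,peg]
Tick 5: prefer A, take knob from B; A=[-] B=[grate,iron,disk] C=[ingot,axle,apple,peg,knob]
Tick 6: prefer B, take grate from B; A=[-] B=[iron,disk] C=[ingot,axle,apple,peg,knob,grate]
Tick 7: prefer A, take iron from B; A=[-] B=[disk] C=[ingot,axle,apple,peg,knob,grate,iron]
Tick 8: prefer B, take disk from B; A=[-] B=[-] C=[ingot,axle,apple,peg,knob,grate,iron,disk]
Tick 9: prefer A, both empty, nothing taken; A=[-] B=[-] C=[ingot,axle,apple,peg,knob,grate,iron,disk]
Tick 10: prefer B, both empty, nothing taken; A=[-] B=[-] C=[ingot,axle,apple,peg,knob,grate,iron,disk]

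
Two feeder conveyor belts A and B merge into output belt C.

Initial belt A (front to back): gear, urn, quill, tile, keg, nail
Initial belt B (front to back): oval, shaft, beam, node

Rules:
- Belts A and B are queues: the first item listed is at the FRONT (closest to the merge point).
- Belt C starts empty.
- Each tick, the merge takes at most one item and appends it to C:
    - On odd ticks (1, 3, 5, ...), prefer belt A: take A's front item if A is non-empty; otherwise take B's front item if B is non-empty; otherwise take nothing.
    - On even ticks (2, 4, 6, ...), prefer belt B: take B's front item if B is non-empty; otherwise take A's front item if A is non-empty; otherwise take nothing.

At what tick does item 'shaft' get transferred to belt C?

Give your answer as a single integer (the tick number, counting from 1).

Answer: 4

Derivation:
Tick 1: prefer A, take gear from A; A=[urn,quill,tile,keg,nail] B=[oval,shaft,beam,node] C=[gear]
Tick 2: prefer B, take oval from B; A=[urn,quill,tile,keg,nail] B=[shaft,beam,node] C=[gear,oval]
Tick 3: prefer A, take urn from A; A=[quill,tile,keg,nail] B=[shaft,beam,node] C=[gear,oval,urn]
Tick 4: prefer B, take shaft from B; A=[quill,tile,keg,nail] B=[beam,node] C=[gear,oval,urn,shaft]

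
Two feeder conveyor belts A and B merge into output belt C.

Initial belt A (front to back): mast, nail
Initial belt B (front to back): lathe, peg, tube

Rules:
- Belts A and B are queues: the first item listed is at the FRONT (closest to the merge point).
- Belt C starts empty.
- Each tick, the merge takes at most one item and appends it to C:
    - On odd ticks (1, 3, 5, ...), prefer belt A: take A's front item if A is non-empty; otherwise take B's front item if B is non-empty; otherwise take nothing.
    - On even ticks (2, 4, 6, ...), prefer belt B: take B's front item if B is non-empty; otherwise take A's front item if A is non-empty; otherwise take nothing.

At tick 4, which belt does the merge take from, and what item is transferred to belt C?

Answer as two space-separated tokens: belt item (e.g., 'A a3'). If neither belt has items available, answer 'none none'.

Answer: B peg

Derivation:
Tick 1: prefer A, take mast from A; A=[nail] B=[lathe,peg,tube] C=[mast]
Tick 2: prefer B, take lathe from B; A=[nail] B=[peg,tube] C=[mast,lathe]
Tick 3: prefer A, take nail from A; A=[-] B=[peg,tube] C=[mast,lathe,nail]
Tick 4: prefer B, take peg from B; A=[-] B=[tube] C=[mast,lathe,nail,peg]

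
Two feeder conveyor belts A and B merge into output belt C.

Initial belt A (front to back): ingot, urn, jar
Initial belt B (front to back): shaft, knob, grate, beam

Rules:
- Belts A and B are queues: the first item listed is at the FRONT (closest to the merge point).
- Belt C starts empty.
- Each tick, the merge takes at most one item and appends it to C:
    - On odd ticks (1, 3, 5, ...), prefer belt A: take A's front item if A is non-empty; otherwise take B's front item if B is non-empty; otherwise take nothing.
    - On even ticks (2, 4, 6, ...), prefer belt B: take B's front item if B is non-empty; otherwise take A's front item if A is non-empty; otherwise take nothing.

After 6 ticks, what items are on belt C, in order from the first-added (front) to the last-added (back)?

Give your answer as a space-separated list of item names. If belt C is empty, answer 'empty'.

Answer: ingot shaft urn knob jar grate

Derivation:
Tick 1: prefer A, take ingot from A; A=[urn,jar] B=[shaft,knob,grate,beam] C=[ingot]
Tick 2: prefer B, take shaft from B; A=[urn,jar] B=[knob,grate,beam] C=[ingot,shaft]
Tick 3: prefer A, take urn from A; A=[jar] B=[knob,grate,beam] C=[ingot,shaft,urn]
Tick 4: prefer B, take knob from B; A=[jar] B=[grate,beam] C=[ingot,shaft,urn,knob]
Tick 5: prefer A, take jar from A; A=[-] B=[grate,beam] C=[ingot,shaft,urn,knob,jar]
Tick 6: prefer B, take grate from B; A=[-] B=[beam] C=[ingot,shaft,urn,knob,jar,grate]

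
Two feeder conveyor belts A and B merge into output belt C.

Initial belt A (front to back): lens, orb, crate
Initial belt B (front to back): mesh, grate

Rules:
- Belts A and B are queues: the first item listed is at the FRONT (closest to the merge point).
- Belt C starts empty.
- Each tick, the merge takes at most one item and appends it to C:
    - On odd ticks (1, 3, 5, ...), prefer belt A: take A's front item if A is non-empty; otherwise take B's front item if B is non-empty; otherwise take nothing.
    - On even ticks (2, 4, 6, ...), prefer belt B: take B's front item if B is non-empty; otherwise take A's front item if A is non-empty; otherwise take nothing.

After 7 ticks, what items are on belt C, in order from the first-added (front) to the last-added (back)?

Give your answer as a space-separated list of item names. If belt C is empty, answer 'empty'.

Answer: lens mesh orb grate crate

Derivation:
Tick 1: prefer A, take lens from A; A=[orb,crate] B=[mesh,grate] C=[lens]
Tick 2: prefer B, take mesh from B; A=[orb,crate] B=[grate] C=[lens,mesh]
Tick 3: prefer A, take orb from A; A=[crate] B=[grate] C=[lens,mesh,orb]
Tick 4: prefer B, take grate from B; A=[crate] B=[-] C=[lens,mesh,orb,grate]
Tick 5: prefer A, take crate from A; A=[-] B=[-] C=[lens,mesh,orb,grate,crate]
Tick 6: prefer B, both empty, nothing taken; A=[-] B=[-] C=[lens,mesh,orb,grate,crate]
Tick 7: prefer A, both empty, nothing taken; A=[-] B=[-] C=[lens,mesh,orb,grate,crate]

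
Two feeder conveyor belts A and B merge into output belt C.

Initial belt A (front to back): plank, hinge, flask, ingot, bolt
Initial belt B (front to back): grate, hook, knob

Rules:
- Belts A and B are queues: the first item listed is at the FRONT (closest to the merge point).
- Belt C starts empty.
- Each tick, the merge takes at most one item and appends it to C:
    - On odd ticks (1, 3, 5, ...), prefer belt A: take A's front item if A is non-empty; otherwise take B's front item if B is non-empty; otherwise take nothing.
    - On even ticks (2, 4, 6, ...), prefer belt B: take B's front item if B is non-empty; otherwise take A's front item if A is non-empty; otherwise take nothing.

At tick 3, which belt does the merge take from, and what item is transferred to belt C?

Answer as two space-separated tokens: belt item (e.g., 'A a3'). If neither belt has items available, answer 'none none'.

Tick 1: prefer A, take plank from A; A=[hinge,flask,ingot,bolt] B=[grate,hook,knob] C=[plank]
Tick 2: prefer B, take grate from B; A=[hinge,flask,ingot,bolt] B=[hook,knob] C=[plank,grate]
Tick 3: prefer A, take hinge from A; A=[flask,ingot,bolt] B=[hook,knob] C=[plank,grate,hinge]

Answer: A hinge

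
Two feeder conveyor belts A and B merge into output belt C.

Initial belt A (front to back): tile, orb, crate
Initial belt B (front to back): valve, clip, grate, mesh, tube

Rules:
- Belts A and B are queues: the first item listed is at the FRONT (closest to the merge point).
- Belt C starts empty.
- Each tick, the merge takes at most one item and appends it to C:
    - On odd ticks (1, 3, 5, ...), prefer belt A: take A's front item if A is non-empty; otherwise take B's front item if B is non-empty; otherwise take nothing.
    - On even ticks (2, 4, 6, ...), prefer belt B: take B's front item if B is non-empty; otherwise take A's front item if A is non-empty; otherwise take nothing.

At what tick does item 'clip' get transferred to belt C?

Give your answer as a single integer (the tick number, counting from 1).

Tick 1: prefer A, take tile from A; A=[orb,crate] B=[valve,clip,grate,mesh,tube] C=[tile]
Tick 2: prefer B, take valve from B; A=[orb,crate] B=[clip,grate,mesh,tube] C=[tile,valve]
Tick 3: prefer A, take orb from A; A=[crate] B=[clip,grate,mesh,tube] C=[tile,valve,orb]
Tick 4: prefer B, take clip from B; A=[crate] B=[grate,mesh,tube] C=[tile,valve,orb,clip]

Answer: 4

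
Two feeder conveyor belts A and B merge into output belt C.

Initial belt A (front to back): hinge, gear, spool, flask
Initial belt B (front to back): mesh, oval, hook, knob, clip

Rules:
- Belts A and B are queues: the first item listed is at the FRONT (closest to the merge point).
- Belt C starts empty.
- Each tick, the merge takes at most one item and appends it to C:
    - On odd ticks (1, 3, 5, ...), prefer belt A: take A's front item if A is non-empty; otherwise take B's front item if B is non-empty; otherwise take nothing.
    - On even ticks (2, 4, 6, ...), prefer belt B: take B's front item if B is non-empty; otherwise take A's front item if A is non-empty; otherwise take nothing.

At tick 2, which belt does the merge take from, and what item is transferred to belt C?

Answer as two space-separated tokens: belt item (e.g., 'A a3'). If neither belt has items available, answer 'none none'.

Answer: B mesh

Derivation:
Tick 1: prefer A, take hinge from A; A=[gear,spool,flask] B=[mesh,oval,hook,knob,clip] C=[hinge]
Tick 2: prefer B, take mesh from B; A=[gear,spool,flask] B=[oval,hook,knob,clip] C=[hinge,mesh]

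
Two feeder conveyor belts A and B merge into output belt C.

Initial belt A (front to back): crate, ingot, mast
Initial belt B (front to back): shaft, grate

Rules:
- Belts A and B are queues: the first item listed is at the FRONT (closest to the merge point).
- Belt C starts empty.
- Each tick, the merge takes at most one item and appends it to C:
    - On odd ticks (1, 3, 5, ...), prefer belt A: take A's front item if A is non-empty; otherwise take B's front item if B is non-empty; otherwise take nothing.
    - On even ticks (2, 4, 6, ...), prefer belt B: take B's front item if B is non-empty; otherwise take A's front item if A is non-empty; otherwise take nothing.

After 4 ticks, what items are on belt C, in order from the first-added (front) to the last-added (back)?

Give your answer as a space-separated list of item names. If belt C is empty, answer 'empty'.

Tick 1: prefer A, take crate from A; A=[ingot,mast] B=[shaft,grate] C=[crate]
Tick 2: prefer B, take shaft from B; A=[ingot,mast] B=[grate] C=[crate,shaft]
Tick 3: prefer A, take ingot from A; A=[mast] B=[grate] C=[crate,shaft,ingot]
Tick 4: prefer B, take grate from B; A=[mast] B=[-] C=[crate,shaft,ingot,grate]

Answer: crate shaft ingot grate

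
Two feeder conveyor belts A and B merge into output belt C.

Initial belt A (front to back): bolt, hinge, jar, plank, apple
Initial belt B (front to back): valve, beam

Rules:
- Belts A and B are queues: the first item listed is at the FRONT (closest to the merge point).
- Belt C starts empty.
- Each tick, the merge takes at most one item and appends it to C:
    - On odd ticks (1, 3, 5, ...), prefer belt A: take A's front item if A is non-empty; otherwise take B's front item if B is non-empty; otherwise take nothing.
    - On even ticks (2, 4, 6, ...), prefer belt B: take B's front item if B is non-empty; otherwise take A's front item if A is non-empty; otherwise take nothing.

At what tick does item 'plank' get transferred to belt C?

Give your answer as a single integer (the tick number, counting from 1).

Answer: 6

Derivation:
Tick 1: prefer A, take bolt from A; A=[hinge,jar,plank,apple] B=[valve,beam] C=[bolt]
Tick 2: prefer B, take valve from B; A=[hinge,jar,plank,apple] B=[beam] C=[bolt,valve]
Tick 3: prefer A, take hinge from A; A=[jar,plank,apple] B=[beam] C=[bolt,valve,hinge]
Tick 4: prefer B, take beam from B; A=[jar,plank,apple] B=[-] C=[bolt,valve,hinge,beam]
Tick 5: prefer A, take jar from A; A=[plank,apple] B=[-] C=[bolt,valve,hinge,beam,jar]
Tick 6: prefer B, take plank from A; A=[apple] B=[-] C=[bolt,valve,hinge,beam,jar,plank]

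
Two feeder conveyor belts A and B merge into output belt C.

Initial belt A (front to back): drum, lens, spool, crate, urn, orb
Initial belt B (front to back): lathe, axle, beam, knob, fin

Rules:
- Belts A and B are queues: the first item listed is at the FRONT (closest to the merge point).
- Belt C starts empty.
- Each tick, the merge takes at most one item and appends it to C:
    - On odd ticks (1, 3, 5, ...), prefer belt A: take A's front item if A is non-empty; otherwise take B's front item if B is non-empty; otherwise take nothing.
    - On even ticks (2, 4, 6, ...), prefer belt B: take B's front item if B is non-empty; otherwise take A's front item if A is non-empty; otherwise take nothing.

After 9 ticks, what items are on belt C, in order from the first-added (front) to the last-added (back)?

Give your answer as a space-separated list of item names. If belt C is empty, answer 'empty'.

Tick 1: prefer A, take drum from A; A=[lens,spool,crate,urn,orb] B=[lathe,axle,beam,knob,fin] C=[drum]
Tick 2: prefer B, take lathe from B; A=[lens,spool,crate,urn,orb] B=[axle,beam,knob,fin] C=[drum,lathe]
Tick 3: prefer A, take lens from A; A=[spool,crate,urn,orb] B=[axle,beam,knob,fin] C=[drum,lathe,lens]
Tick 4: prefer B, take axle from B; A=[spool,crate,urn,orb] B=[beam,knob,fin] C=[drum,lathe,lens,axle]
Tick 5: prefer A, take spool from A; A=[crate,urn,orb] B=[beam,knob,fin] C=[drum,lathe,lens,axle,spool]
Tick 6: prefer B, take beam from B; A=[crate,urn,orb] B=[knob,fin] C=[drum,lathe,lens,axle,spool,beam]
Tick 7: prefer A, take crate from A; A=[urn,orb] B=[knob,fin] C=[drum,lathe,lens,axle,spool,beam,crate]
Tick 8: prefer B, take knob from B; A=[urn,orb] B=[fin] C=[drum,lathe,lens,axle,spool,beam,crate,knob]
Tick 9: prefer A, take urn from A; A=[orb] B=[fin] C=[drum,lathe,lens,axle,spool,beam,crate,knob,urn]

Answer: drum lathe lens axle spool beam crate knob urn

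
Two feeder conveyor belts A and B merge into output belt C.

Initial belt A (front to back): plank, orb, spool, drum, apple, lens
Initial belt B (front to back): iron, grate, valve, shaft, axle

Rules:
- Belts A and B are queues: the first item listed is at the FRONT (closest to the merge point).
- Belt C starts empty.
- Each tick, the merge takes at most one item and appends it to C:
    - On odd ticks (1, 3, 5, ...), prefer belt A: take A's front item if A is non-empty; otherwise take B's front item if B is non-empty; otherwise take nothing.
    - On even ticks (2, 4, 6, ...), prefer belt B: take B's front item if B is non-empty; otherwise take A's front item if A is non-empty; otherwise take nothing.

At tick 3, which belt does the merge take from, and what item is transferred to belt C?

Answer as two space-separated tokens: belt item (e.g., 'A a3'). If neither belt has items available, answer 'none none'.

Answer: A orb

Derivation:
Tick 1: prefer A, take plank from A; A=[orb,spool,drum,apple,lens] B=[iron,grate,valve,shaft,axle] C=[plank]
Tick 2: prefer B, take iron from B; A=[orb,spool,drum,apple,lens] B=[grate,valve,shaft,axle] C=[plank,iron]
Tick 3: prefer A, take orb from A; A=[spool,drum,apple,lens] B=[grate,valve,shaft,axle] C=[plank,iron,orb]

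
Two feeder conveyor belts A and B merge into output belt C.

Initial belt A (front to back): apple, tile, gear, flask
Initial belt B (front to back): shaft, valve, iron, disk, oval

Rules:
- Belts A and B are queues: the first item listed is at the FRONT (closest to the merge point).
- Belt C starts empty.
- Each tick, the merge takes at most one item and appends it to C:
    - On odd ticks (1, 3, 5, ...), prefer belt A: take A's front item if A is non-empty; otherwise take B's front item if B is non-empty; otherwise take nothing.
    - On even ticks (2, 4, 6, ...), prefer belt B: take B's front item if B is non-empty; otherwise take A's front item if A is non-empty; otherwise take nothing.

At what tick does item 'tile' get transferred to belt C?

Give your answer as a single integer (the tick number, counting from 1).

Tick 1: prefer A, take apple from A; A=[tile,gear,flask] B=[shaft,valve,iron,disk,oval] C=[apple]
Tick 2: prefer B, take shaft from B; A=[tile,gear,flask] B=[valve,iron,disk,oval] C=[apple,shaft]
Tick 3: prefer A, take tile from A; A=[gear,flask] B=[valve,iron,disk,oval] C=[apple,shaft,tile]

Answer: 3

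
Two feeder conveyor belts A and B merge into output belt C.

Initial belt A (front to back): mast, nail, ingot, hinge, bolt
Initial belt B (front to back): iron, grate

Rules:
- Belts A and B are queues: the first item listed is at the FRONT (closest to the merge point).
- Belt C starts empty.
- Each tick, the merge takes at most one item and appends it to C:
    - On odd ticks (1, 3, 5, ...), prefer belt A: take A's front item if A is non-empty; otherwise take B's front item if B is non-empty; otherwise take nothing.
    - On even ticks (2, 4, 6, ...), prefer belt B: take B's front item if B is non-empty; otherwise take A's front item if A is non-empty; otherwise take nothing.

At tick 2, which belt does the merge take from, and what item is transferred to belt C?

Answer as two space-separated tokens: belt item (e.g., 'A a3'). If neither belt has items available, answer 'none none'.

Answer: B iron

Derivation:
Tick 1: prefer A, take mast from A; A=[nail,ingot,hinge,bolt] B=[iron,grate] C=[mast]
Tick 2: prefer B, take iron from B; A=[nail,ingot,hinge,bolt] B=[grate] C=[mast,iron]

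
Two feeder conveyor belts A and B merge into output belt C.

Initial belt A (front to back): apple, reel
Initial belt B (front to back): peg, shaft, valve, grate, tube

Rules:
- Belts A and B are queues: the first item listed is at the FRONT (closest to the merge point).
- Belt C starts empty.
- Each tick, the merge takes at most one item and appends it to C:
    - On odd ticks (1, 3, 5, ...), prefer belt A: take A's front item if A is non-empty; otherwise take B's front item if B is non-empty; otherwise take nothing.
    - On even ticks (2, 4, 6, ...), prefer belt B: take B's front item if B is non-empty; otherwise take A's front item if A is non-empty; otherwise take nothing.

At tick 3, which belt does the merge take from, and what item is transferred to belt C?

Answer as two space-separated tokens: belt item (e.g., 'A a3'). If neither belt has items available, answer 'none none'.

Answer: A reel

Derivation:
Tick 1: prefer A, take apple from A; A=[reel] B=[peg,shaft,valve,grate,tube] C=[apple]
Tick 2: prefer B, take peg from B; A=[reel] B=[shaft,valve,grate,tube] C=[apple,peg]
Tick 3: prefer A, take reel from A; A=[-] B=[shaft,valve,grate,tube] C=[apple,peg,reel]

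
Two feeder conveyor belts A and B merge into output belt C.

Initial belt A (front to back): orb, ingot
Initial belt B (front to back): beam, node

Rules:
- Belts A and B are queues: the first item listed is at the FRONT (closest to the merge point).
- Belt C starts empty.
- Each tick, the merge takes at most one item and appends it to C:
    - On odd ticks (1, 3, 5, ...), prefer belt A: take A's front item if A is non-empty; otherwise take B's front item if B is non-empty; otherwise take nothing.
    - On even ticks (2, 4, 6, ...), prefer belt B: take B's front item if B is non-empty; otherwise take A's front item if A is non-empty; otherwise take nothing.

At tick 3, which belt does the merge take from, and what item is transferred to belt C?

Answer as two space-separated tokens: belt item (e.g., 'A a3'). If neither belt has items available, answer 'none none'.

Tick 1: prefer A, take orb from A; A=[ingot] B=[beam,node] C=[orb]
Tick 2: prefer B, take beam from B; A=[ingot] B=[node] C=[orb,beam]
Tick 3: prefer A, take ingot from A; A=[-] B=[node] C=[orb,beam,ingot]

Answer: A ingot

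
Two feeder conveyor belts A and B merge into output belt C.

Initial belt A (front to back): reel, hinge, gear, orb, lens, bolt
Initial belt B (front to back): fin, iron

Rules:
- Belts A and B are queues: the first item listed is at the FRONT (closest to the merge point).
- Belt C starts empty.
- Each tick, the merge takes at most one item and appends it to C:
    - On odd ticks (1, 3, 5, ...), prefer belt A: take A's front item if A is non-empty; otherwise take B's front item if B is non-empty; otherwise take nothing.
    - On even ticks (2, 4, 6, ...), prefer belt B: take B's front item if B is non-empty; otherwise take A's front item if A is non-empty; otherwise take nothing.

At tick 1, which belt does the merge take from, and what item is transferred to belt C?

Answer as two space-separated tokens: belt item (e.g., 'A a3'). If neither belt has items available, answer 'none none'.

Answer: A reel

Derivation:
Tick 1: prefer A, take reel from A; A=[hinge,gear,orb,lens,bolt] B=[fin,iron] C=[reel]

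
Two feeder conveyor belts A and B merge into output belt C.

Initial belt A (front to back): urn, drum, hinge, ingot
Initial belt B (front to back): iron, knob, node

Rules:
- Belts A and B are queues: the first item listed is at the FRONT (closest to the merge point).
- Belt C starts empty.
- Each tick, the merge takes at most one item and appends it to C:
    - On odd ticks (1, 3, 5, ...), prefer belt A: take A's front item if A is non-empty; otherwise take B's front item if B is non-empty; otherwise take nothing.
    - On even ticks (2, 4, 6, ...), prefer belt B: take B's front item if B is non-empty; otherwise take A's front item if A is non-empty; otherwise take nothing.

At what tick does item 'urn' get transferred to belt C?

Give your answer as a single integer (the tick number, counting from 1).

Tick 1: prefer A, take urn from A; A=[drum,hinge,ingot] B=[iron,knob,node] C=[urn]

Answer: 1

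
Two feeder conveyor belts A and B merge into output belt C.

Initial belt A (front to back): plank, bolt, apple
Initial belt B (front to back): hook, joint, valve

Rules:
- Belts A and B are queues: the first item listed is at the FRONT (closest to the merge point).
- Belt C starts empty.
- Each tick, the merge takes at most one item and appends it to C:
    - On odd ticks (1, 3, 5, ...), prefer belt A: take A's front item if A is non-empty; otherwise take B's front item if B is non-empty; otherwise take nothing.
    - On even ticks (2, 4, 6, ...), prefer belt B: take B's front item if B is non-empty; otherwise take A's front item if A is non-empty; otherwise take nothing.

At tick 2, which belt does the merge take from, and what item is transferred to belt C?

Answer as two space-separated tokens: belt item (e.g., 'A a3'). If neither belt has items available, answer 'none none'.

Answer: B hook

Derivation:
Tick 1: prefer A, take plank from A; A=[bolt,apple] B=[hook,joint,valve] C=[plank]
Tick 2: prefer B, take hook from B; A=[bolt,apple] B=[joint,valve] C=[plank,hook]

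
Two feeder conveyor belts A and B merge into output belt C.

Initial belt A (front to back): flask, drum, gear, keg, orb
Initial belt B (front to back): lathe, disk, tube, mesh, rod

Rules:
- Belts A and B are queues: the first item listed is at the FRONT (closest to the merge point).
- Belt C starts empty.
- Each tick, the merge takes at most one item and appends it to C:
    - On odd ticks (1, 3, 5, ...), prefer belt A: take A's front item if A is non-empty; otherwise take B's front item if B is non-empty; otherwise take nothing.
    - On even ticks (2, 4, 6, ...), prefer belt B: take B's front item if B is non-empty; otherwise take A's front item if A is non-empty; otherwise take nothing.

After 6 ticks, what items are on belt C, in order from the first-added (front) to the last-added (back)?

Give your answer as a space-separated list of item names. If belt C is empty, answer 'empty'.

Answer: flask lathe drum disk gear tube

Derivation:
Tick 1: prefer A, take flask from A; A=[drum,gear,keg,orb] B=[lathe,disk,tube,mesh,rod] C=[flask]
Tick 2: prefer B, take lathe from B; A=[drum,gear,keg,orb] B=[disk,tube,mesh,rod] C=[flask,lathe]
Tick 3: prefer A, take drum from A; A=[gear,keg,orb] B=[disk,tube,mesh,rod] C=[flask,lathe,drum]
Tick 4: prefer B, take disk from B; A=[gear,keg,orb] B=[tube,mesh,rod] C=[flask,lathe,drum,disk]
Tick 5: prefer A, take gear from A; A=[keg,orb] B=[tube,mesh,rod] C=[flask,lathe,drum,disk,gear]
Tick 6: prefer B, take tube from B; A=[keg,orb] B=[mesh,rod] C=[flask,lathe,drum,disk,gear,tube]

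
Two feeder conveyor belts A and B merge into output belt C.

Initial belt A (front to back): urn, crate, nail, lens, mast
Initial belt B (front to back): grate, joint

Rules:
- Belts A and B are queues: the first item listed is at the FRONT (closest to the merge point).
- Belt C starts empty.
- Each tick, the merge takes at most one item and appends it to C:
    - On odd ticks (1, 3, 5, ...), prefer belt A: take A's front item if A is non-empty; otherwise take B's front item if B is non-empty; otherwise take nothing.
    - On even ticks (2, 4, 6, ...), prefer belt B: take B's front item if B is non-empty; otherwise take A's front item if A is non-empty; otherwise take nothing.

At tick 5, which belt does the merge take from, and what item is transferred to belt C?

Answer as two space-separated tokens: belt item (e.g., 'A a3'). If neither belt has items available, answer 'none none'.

Tick 1: prefer A, take urn from A; A=[crate,nail,lens,mast] B=[grate,joint] C=[urn]
Tick 2: prefer B, take grate from B; A=[crate,nail,lens,mast] B=[joint] C=[urn,grate]
Tick 3: prefer A, take crate from A; A=[nail,lens,mast] B=[joint] C=[urn,grate,crate]
Tick 4: prefer B, take joint from B; A=[nail,lens,mast] B=[-] C=[urn,grate,crate,joint]
Tick 5: prefer A, take nail from A; A=[lens,mast] B=[-] C=[urn,grate,crate,joint,nail]

Answer: A nail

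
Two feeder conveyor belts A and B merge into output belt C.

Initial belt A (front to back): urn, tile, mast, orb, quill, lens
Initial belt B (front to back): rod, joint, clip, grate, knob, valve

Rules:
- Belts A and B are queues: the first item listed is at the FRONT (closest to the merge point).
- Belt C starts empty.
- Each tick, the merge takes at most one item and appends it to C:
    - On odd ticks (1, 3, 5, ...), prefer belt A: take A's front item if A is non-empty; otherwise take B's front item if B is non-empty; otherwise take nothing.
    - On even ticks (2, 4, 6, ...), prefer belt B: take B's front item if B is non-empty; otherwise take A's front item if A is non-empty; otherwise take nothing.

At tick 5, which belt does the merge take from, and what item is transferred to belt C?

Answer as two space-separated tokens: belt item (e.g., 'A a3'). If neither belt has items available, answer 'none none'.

Answer: A mast

Derivation:
Tick 1: prefer A, take urn from A; A=[tile,mast,orb,quill,lens] B=[rod,joint,clip,grate,knob,valve] C=[urn]
Tick 2: prefer B, take rod from B; A=[tile,mast,orb,quill,lens] B=[joint,clip,grate,knob,valve] C=[urn,rod]
Tick 3: prefer A, take tile from A; A=[mast,orb,quill,lens] B=[joint,clip,grate,knob,valve] C=[urn,rod,tile]
Tick 4: prefer B, take joint from B; A=[mast,orb,quill,lens] B=[clip,grate,knob,valve] C=[urn,rod,tile,joint]
Tick 5: prefer A, take mast from A; A=[orb,quill,lens] B=[clip,grate,knob,valve] C=[urn,rod,tile,joint,mast]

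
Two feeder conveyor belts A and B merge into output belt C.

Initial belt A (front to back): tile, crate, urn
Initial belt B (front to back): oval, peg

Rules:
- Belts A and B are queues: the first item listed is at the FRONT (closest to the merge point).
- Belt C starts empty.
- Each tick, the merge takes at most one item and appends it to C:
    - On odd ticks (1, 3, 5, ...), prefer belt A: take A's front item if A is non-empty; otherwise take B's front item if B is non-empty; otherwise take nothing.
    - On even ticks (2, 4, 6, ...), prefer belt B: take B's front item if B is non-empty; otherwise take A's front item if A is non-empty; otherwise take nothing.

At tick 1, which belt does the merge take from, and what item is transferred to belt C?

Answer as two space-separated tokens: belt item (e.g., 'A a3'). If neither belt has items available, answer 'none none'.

Answer: A tile

Derivation:
Tick 1: prefer A, take tile from A; A=[crate,urn] B=[oval,peg] C=[tile]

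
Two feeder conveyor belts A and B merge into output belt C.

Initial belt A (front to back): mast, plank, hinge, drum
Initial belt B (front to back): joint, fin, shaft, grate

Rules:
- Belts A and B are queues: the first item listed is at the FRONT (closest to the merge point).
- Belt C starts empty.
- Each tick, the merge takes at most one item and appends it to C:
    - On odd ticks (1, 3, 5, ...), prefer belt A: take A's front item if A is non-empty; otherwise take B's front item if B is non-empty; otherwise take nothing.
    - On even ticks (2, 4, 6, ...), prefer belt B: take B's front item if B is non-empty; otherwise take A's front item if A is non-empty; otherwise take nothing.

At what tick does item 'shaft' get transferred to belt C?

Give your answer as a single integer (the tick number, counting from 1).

Tick 1: prefer A, take mast from A; A=[plank,hinge,drum] B=[joint,fin,shaft,grate] C=[mast]
Tick 2: prefer B, take joint from B; A=[plank,hinge,drum] B=[fin,shaft,grate] C=[mast,joint]
Tick 3: prefer A, take plank from A; A=[hinge,drum] B=[fin,shaft,grate] C=[mast,joint,plank]
Tick 4: prefer B, take fin from B; A=[hinge,drum] B=[shaft,grate] C=[mast,joint,plank,fin]
Tick 5: prefer A, take hinge from A; A=[drum] B=[shaft,grate] C=[mast,joint,plank,fin,hinge]
Tick 6: prefer B, take shaft from B; A=[drum] B=[grate] C=[mast,joint,plank,fin,hinge,shaft]

Answer: 6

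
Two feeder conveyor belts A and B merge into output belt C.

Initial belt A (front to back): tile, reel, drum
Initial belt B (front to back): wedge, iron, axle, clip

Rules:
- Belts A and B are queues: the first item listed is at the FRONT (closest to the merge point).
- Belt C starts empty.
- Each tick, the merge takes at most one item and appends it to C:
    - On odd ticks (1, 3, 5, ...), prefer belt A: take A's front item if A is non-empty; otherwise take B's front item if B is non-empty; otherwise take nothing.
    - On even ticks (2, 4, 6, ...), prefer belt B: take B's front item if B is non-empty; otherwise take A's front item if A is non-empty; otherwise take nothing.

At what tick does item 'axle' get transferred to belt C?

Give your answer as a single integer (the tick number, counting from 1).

Answer: 6

Derivation:
Tick 1: prefer A, take tile from A; A=[reel,drum] B=[wedge,iron,axle,clip] C=[tile]
Tick 2: prefer B, take wedge from B; A=[reel,drum] B=[iron,axle,clip] C=[tile,wedge]
Tick 3: prefer A, take reel from A; A=[drum] B=[iron,axle,clip] C=[tile,wedge,reel]
Tick 4: prefer B, take iron from B; A=[drum] B=[axle,clip] C=[tile,wedge,reel,iron]
Tick 5: prefer A, take drum from A; A=[-] B=[axle,clip] C=[tile,wedge,reel,iron,drum]
Tick 6: prefer B, take axle from B; A=[-] B=[clip] C=[tile,wedge,reel,iron,drum,axle]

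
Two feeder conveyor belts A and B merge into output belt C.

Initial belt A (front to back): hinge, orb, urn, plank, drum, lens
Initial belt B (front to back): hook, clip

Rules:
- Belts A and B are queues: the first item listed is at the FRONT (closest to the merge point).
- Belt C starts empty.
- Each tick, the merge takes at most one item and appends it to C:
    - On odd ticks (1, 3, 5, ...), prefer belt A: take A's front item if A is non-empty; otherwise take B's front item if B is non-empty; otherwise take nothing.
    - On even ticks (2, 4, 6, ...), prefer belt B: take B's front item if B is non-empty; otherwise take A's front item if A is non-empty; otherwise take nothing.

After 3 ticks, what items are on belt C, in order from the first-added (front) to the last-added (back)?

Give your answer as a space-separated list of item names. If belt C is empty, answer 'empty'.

Answer: hinge hook orb

Derivation:
Tick 1: prefer A, take hinge from A; A=[orb,urn,plank,drum,lens] B=[hook,clip] C=[hinge]
Tick 2: prefer B, take hook from B; A=[orb,urn,plank,drum,lens] B=[clip] C=[hinge,hook]
Tick 3: prefer A, take orb from A; A=[urn,plank,drum,lens] B=[clip] C=[hinge,hook,orb]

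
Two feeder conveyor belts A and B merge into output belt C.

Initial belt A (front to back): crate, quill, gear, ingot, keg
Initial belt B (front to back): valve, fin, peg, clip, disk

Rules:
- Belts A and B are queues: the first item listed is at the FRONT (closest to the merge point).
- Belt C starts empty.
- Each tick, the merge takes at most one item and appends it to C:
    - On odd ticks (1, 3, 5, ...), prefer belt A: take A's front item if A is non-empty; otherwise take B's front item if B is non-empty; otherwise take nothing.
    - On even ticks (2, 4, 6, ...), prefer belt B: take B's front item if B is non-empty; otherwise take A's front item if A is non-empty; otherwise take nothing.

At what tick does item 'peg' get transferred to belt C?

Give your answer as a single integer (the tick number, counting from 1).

Answer: 6

Derivation:
Tick 1: prefer A, take crate from A; A=[quill,gear,ingot,keg] B=[valve,fin,peg,clip,disk] C=[crate]
Tick 2: prefer B, take valve from B; A=[quill,gear,ingot,keg] B=[fin,peg,clip,disk] C=[crate,valve]
Tick 3: prefer A, take quill from A; A=[gear,ingot,keg] B=[fin,peg,clip,disk] C=[crate,valve,quill]
Tick 4: prefer B, take fin from B; A=[gear,ingot,keg] B=[peg,clip,disk] C=[crate,valve,quill,fin]
Tick 5: prefer A, take gear from A; A=[ingot,keg] B=[peg,clip,disk] C=[crate,valve,quill,fin,gear]
Tick 6: prefer B, take peg from B; A=[ingot,keg] B=[clip,disk] C=[crate,valve,quill,fin,gear,peg]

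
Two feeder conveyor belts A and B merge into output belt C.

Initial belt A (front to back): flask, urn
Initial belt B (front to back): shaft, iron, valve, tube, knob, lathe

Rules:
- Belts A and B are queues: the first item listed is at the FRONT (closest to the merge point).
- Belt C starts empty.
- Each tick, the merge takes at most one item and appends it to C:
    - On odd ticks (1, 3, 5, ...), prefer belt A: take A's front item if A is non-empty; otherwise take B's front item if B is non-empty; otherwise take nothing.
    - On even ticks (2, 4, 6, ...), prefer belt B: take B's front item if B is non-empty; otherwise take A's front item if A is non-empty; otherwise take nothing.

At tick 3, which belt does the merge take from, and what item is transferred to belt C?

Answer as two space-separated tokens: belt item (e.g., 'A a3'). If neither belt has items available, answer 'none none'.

Answer: A urn

Derivation:
Tick 1: prefer A, take flask from A; A=[urn] B=[shaft,iron,valve,tube,knob,lathe] C=[flask]
Tick 2: prefer B, take shaft from B; A=[urn] B=[iron,valve,tube,knob,lathe] C=[flask,shaft]
Tick 3: prefer A, take urn from A; A=[-] B=[iron,valve,tube,knob,lathe] C=[flask,shaft,urn]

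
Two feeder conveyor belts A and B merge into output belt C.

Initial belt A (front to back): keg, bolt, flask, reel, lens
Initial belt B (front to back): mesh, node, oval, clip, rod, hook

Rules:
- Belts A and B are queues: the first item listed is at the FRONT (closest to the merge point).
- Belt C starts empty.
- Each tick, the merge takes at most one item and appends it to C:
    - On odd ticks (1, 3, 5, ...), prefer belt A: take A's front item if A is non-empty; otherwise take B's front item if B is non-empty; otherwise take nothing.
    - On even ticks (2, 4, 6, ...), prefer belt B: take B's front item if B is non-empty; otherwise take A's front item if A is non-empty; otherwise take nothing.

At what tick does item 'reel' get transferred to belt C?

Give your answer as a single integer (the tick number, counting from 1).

Answer: 7

Derivation:
Tick 1: prefer A, take keg from A; A=[bolt,flask,reel,lens] B=[mesh,node,oval,clip,rod,hook] C=[keg]
Tick 2: prefer B, take mesh from B; A=[bolt,flask,reel,lens] B=[node,oval,clip,rod,hook] C=[keg,mesh]
Tick 3: prefer A, take bolt from A; A=[flask,reel,lens] B=[node,oval,clip,rod,hook] C=[keg,mesh,bolt]
Tick 4: prefer B, take node from B; A=[flask,reel,lens] B=[oval,clip,rod,hook] C=[keg,mesh,bolt,node]
Tick 5: prefer A, take flask from A; A=[reel,lens] B=[oval,clip,rod,hook] C=[keg,mesh,bolt,node,flask]
Tick 6: prefer B, take oval from B; A=[reel,lens] B=[clip,rod,hook] C=[keg,mesh,bolt,node,flask,oval]
Tick 7: prefer A, take reel from A; A=[lens] B=[clip,rod,hook] C=[keg,mesh,bolt,node,flask,oval,reel]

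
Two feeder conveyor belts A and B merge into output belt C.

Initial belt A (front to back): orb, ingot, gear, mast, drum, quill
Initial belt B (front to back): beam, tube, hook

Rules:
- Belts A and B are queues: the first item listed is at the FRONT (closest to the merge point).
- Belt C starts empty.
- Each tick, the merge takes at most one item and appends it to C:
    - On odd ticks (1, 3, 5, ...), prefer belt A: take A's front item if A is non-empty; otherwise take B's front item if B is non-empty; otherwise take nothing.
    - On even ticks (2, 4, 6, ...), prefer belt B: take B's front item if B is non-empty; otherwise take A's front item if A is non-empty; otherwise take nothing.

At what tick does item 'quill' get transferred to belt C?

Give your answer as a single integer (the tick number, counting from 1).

Tick 1: prefer A, take orb from A; A=[ingot,gear,mast,drum,quill] B=[beam,tube,hook] C=[orb]
Tick 2: prefer B, take beam from B; A=[ingot,gear,mast,drum,quill] B=[tube,hook] C=[orb,beam]
Tick 3: prefer A, take ingot from A; A=[gear,mast,drum,quill] B=[tube,hook] C=[orb,beam,ingot]
Tick 4: prefer B, take tube from B; A=[gear,mast,drum,quill] B=[hook] C=[orb,beam,ingot,tube]
Tick 5: prefer A, take gear from A; A=[mast,drum,quill] B=[hook] C=[orb,beam,ingot,tube,gear]
Tick 6: prefer B, take hook from B; A=[mast,drum,quill] B=[-] C=[orb,beam,ingot,tube,gear,hook]
Tick 7: prefer A, take mast from A; A=[drum,quill] B=[-] C=[orb,beam,ingot,tube,gear,hook,mast]
Tick 8: prefer B, take drum from A; A=[quill] B=[-] C=[orb,beam,ingot,tube,gear,hook,mast,drum]
Tick 9: prefer A, take quill from A; A=[-] B=[-] C=[orb,beam,ingot,tube,gear,hook,mast,drum,quill]

Answer: 9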